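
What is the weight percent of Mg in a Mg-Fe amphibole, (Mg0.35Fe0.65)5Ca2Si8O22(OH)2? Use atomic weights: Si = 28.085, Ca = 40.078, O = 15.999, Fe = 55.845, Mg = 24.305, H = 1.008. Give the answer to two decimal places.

4.65 weight percent

Molar mass of (Mg0.35Fe0.65)5Ca2Si8O22(OH)2: 1.75·24.305 + 3.25·55.845 + 2·40.078 + 8·28.085 + 24·15.999 + 2·1.008 = 914.858 g/mol.
Mass of Mg per formula unit: 1.75 × 24.305 = 42.534 g.
Weight fraction Mg = 42.534 / 914.858 = 0.0465.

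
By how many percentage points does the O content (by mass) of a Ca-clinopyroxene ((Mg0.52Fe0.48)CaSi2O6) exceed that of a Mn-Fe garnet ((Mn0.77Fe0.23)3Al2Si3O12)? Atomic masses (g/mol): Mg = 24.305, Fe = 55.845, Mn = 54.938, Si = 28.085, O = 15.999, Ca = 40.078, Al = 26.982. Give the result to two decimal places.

M((Mg0.52Fe0.48)CaSi2O6) = 231.686 g/mol, so wt% O = 95.994/231.686 × 100 = 41.43%.
M((Mn0.77Fe0.23)3Al2Si3O12) = 495.647 g/mol, so wt% O = 191.988/495.647 × 100 = 38.73%.
41.43 − 38.73 = 2.70 pp.

2.70 percentage points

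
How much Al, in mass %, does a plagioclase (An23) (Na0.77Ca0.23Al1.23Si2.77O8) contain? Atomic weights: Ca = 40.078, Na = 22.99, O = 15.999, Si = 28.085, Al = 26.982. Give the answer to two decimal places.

12.48 mass %

Formula mass = 0.77·22.99 + 0.23·40.078 + 1.23·26.982 + 2.77·28.085 + 8·15.999 = 265.896 g/mol, of which 33.188 g is Al.
So Al makes up 33.188/265.896 = 0.1248 of the mass, i.e. 12.48%.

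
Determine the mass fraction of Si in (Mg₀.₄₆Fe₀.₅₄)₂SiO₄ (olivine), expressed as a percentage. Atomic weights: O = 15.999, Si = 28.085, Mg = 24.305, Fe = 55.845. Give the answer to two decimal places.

16.07 wt%

Formula mass = 0.92×24.305 + 1.08×55.845 + 1×28.085 + 4×15.999 = 174.754 g/mol, of which 28.085 g is Si.
So Si makes up 28.085/174.754 = 0.1607 of the mass, i.e. 16.07%.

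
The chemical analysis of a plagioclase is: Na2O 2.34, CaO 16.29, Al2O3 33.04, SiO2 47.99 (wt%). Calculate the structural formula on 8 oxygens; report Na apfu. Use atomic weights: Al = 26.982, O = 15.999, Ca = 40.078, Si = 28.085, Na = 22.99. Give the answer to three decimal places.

Na2O (M=61.979): mol = 0.03775; Na = 0.07550, O = 0.03775.
CaO (M=56.077): mol = 0.29049; Ca = 0.29049, O = 0.29049.
Al2O3 (M=101.961): mol = 0.32405; Al = 0.64810, O = 0.97215.
SiO2 (M=60.083): mol = 0.79873; Si = 0.79873, O = 1.59746.
ΣO = 2.89785; factor = 8/ΣO = 2.76067.
Na apfu = 0.07550 × 2.76067 = 0.208.

0.208 Na apfu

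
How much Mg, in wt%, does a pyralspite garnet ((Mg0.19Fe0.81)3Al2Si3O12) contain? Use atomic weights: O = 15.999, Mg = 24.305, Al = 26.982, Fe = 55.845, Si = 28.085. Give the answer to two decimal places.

Molar mass of (Mg0.19Fe0.81)3Al2Si3O12: 0.57·24.305 + 2.43·55.845 + 2·26.982 + 3·28.085 + 12·15.999 = 479.764 g/mol.
Mass of Mg per formula unit: 0.57 × 24.305 = 13.854 g.
Weight fraction Mg = 13.854 / 479.764 = 0.0289.

2.89 wt%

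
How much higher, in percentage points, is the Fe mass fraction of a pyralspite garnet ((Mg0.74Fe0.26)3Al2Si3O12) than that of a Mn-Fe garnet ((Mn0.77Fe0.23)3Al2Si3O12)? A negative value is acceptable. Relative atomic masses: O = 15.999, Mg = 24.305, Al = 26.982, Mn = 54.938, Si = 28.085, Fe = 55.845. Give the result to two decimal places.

First mineral: 43.559 g Fe in 427.723 g formula = 10.18 wt% Fe.
Second mineral: 38.533 g Fe in 495.647 g formula = 7.77 wt% Fe.
10.18% − 7.77% gives a difference of 2.41 percentage points.

2.41 percentage points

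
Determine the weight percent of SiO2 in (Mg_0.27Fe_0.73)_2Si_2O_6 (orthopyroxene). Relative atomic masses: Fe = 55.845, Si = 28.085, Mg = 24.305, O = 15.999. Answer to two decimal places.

Formula mass = 246.822 g/mol.
2 Si → 2.0000 mol SiO2 per formula unit; M(SiO2) = 60.083, so SiO2 mass = 120.166 g.
120.166/246.822 × 100 = 48.69 wt%.

48.69 wt%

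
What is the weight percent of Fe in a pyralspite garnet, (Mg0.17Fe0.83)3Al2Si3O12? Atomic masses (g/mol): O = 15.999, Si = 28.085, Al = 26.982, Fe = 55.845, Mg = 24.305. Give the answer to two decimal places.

Formula mass = 0.51*24.305 + 2.49*55.845 + 2*26.982 + 3*28.085 + 12*15.999 = 481.657 g/mol, of which 139.054 g is Fe.
So Fe makes up 139.054/481.657 = 0.2887 of the mass, i.e. 28.87%.

28.87 mass %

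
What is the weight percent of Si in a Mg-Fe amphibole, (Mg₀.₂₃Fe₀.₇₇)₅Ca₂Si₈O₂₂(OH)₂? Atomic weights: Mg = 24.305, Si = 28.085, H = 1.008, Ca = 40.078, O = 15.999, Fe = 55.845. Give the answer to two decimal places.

24.06 mass %

Molar mass of (Mg₀.₂₃Fe₀.₇₇)₅Ca₂Si₈O₂₂(OH)₂: 1.15×24.305 + 3.85×55.845 + 2×40.078 + 8×28.085 + 24×15.999 + 2×1.008 = 933.782 g/mol.
Mass of Si per formula unit: 8 × 28.085 = 224.680 g.
Weight fraction Si = 224.680 / 933.782 = 0.2406.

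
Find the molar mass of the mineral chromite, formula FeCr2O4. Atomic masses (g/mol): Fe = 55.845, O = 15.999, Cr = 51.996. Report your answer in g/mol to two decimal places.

223.83 g/mol

Fe: 1 × 55.845 = 55.8450
Cr: 2 × 51.996 = 103.9920
O: 4 × 15.999 = 63.9960
Summing the contributions gives the formula mass.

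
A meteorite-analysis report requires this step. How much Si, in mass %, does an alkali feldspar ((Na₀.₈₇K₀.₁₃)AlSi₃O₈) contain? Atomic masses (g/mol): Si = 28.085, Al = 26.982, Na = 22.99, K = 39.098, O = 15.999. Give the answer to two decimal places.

Formula mass = 0.87·22.99 + 0.13·39.098 + 1·26.982 + 3·28.085 + 8·15.999 = 264.313 g/mol, of which 84.255 g is Si.
So Si makes up 84.255/264.313 = 0.3188 of the mass, i.e. 31.88%.

31.88 mass %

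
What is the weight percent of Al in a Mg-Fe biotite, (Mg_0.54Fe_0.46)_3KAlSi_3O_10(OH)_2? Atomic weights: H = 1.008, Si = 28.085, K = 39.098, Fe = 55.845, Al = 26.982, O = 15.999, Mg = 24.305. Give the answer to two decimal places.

Formula mass = 1.62*24.305 + 1.38*55.845 + 1*39.098 + 1*26.982 + 3*28.085 + 12*15.999 + 2*1.008 = 460.779 g/mol, of which 26.982 g is Al.
So Al makes up 26.982/460.779 = 0.0586 of the mass, i.e. 5.86%.

5.86 weight percent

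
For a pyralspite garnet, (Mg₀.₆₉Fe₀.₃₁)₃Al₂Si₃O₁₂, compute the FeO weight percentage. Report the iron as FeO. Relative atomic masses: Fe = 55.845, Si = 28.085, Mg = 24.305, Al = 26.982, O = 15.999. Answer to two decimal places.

15.45 wt%

Molar mass of (Mg₀.₆₉Fe₀.₃₁)₃Al₂Si₃O₁₂ = 2.07·24.305 + 0.93·55.845 + 2·26.982 + 3·28.085 + 12·15.999 = 432.454 g/mol.
Each formula unit contains 0.93 Fe, equivalent to 0.93/1 = 0.9300 mol FeO.
M(FeO) = 1×55.845 + 1×15.999 = 71.844 g/mol.
Mass of FeO per formula unit = 0.9300 × 71.844 = 66.815 g.
FeO wt% = 66.815 / 432.454 × 100 = 15.45%.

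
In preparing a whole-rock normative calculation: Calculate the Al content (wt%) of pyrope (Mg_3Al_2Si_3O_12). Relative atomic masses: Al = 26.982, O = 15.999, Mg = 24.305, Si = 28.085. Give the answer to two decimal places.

13.39 wt%

Formula mass = 3*24.305 + 2*26.982 + 3*28.085 + 12*15.999 = 403.122 g/mol, of which 53.964 g is Al.
So Al makes up 53.964/403.122 = 0.1339 of the mass, i.e. 13.39%.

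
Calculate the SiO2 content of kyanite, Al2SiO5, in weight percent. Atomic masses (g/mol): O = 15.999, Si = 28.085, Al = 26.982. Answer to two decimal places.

Formula mass = 162.044 g/mol.
1 Si → 1.0000 mol SiO2 per formula unit; M(SiO2) = 60.083, so SiO2 mass = 60.083 g.
60.083/162.044 × 100 = 37.08 wt%.

37.08 wt%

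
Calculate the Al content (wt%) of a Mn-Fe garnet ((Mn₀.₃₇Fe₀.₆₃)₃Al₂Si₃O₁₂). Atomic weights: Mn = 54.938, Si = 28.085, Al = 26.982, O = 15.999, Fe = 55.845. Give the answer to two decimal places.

Molar mass of (Mn₀.₃₇Fe₀.₆₃)₃Al₂Si₃O₁₂: 1.11*54.938 + 1.89*55.845 + 2*26.982 + 3*28.085 + 12*15.999 = 496.735 g/mol.
Mass of Al per formula unit: 2 × 26.982 = 53.964 g.
Weight fraction Al = 53.964 / 496.735 = 0.1086.

10.86 wt%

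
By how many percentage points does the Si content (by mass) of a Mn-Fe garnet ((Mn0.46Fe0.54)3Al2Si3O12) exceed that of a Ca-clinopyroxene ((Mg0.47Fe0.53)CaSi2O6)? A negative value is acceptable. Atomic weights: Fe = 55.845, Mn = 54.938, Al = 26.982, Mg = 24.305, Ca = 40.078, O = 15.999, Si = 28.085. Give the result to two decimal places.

M((Mn0.46Fe0.54)3Al2Si3O12) = 496.490 g/mol, so wt% Si = 84.255/496.490 × 100 = 16.97%.
M((Mg0.47Fe0.53)CaSi2O6) = 233.263 g/mol, so wt% Si = 56.170/233.263 × 100 = 24.08%.
16.97 − 24.08 = -7.11 pp.

-7.11 percentage points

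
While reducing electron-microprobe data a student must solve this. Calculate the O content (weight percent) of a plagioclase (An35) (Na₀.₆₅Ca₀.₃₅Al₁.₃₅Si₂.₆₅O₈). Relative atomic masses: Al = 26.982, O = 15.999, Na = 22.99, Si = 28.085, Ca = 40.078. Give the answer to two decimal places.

Molar mass of Na₀.₆₅Ca₀.₃₅Al₁.₃₅Si₂.₆₅O₈: 0.65*22.99 + 0.35*40.078 + 1.35*26.982 + 2.65*28.085 + 8*15.999 = 267.814 g/mol.
Mass of O per formula unit: 8 × 15.999 = 127.992 g.
Weight fraction O = 127.992 / 267.814 = 0.4779.

47.79 weight percent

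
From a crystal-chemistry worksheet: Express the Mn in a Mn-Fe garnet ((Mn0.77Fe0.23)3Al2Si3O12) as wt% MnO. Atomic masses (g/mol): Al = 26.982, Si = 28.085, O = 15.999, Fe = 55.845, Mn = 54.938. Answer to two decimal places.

Formula mass = 495.647 g/mol.
2.31 Mn → 2.3100 mol MnO per formula unit; M(MnO) = 70.937, so MnO mass = 163.864 g.
163.864/495.647 × 100 = 33.06 wt%.

33.06 wt%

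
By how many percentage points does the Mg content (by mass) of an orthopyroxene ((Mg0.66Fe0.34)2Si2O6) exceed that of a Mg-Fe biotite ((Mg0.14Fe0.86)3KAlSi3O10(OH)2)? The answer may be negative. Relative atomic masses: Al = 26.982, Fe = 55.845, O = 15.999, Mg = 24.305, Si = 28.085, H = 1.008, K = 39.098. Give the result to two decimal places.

Mg in (Mg0.66Fe0.34)2Si2O6: molar mass 222.221 g/mol; 1.32×24.305 = 32.083 g → 14.44 wt%.
Mg in (Mg0.14Fe0.86)3KAlSi3O10(OH)2: molar mass 498.627 g/mol; 0.42×24.305 = 10.208 g → 2.05 wt%.
Difference = 14.44 − 2.05 = 12.39 percentage points.

12.39 percentage points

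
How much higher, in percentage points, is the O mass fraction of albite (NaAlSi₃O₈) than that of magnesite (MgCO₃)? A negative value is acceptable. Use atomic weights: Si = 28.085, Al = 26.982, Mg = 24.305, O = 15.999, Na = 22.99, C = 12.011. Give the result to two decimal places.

M(NaAlSi₃O₈) = 262.219 g/mol, so wt% O = 127.992/262.219 × 100 = 48.81%.
M(MgCO₃) = 84.313 g/mol, so wt% O = 47.997/84.313 × 100 = 56.93%.
48.81 − 56.93 = -8.12 pp.

-8.12 percentage points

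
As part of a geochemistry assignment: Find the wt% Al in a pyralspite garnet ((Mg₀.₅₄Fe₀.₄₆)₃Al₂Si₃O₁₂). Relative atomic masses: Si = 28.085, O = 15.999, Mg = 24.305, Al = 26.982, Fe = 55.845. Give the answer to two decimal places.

12.08 wt%

Formula mass = 1.62*24.305 + 1.38*55.845 + 2*26.982 + 3*28.085 + 12*15.999 = 446.647 g/mol, of which 53.964 g is Al.
So Al makes up 53.964/446.647 = 0.1208 of the mass, i.e. 12.08%.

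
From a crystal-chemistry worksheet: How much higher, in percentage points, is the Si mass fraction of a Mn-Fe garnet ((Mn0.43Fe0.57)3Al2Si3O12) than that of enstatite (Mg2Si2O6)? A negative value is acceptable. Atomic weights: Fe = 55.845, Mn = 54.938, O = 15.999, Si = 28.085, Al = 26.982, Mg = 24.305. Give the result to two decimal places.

First mineral: 84.255 g Si in 496.572 g formula = 16.97 wt% Si.
Second mineral: 56.170 g Si in 200.774 g formula = 27.98 wt% Si.
16.97% − 27.98% gives a difference of -11.01 percentage points.

-11.01 percentage points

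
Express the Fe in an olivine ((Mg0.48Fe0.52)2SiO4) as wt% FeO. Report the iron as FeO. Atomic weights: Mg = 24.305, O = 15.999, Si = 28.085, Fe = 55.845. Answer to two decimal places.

M((Mg0.48Fe0.52)2SiO4) = 173.493 g/mol; M(FeO) = 71.844 g/mol.
Moles FeO per formula unit = 1.04 Fe ÷ 1 = 1.0400.
FeO fraction = (1.0400 × 71.844) / 173.493 = 74.718/173.493 = 0.4307.

43.07 wt%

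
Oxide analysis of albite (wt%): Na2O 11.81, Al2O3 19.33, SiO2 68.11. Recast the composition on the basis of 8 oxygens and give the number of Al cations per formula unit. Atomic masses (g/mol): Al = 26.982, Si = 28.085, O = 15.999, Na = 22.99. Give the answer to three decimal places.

Na2O: 11.81/61.979 = 0.19055 mol → 0.38110 mol Na, 0.19055 mol O.
Al2O3: 19.33/101.961 = 0.18958 mol → 0.37916 mol Al, 0.56874 mol O.
SiO2: 68.11/60.083 = 1.13360 mol → 1.13360 mol Si, 2.26720 mol O.
Total oxygen = 3.02649 mol. Normalization factor = 8/3.02649 = 2.64333.
Al per 8 O = 0.37916 × 2.64333 = 1.002.

1.002 Al apfu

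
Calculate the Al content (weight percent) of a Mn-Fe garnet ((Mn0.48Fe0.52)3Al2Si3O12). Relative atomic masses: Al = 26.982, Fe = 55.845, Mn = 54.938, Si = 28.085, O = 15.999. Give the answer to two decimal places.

Formula mass = 1.44·54.938 + 1.56·55.845 + 2·26.982 + 3·28.085 + 12·15.999 = 496.436 g/mol, of which 53.964 g is Al.
So Al makes up 53.964/496.436 = 0.1087 of the mass, i.e. 10.87%.

10.87 weight percent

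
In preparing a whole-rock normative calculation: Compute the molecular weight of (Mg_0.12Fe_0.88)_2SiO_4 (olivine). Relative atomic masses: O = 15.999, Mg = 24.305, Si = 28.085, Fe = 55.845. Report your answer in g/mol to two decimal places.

M = 0.24·24.305 + 1.76·55.845 + 1·28.085 + 4·15.999

196.20 g/mol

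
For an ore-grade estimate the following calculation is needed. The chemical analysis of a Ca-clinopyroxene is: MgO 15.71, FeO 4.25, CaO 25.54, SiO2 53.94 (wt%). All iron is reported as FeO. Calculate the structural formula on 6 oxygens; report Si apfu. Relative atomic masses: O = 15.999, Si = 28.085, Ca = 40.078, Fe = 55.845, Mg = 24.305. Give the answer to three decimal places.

MgO (M=40.304): mol = 0.38979; Mg = 0.38979, O = 0.38979.
FeO (M=71.844): mol = 0.05916; Fe = 0.05916, O = 0.05916.
CaO (M=56.077): mol = 0.45545; Ca = 0.45545, O = 0.45545.
SiO2 (M=60.083): mol = 0.89776; Si = 0.89776, O = 1.79552.
ΣO = 2.69992; factor = 6/ΣO = 2.22229.
Si apfu = 0.89776 × 2.22229 = 1.995.

1.995 Si apfu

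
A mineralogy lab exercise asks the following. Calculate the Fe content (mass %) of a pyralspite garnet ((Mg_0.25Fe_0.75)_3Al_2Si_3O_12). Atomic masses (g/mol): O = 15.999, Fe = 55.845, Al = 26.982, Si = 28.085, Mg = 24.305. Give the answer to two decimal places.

Molar mass of (Mg_0.25Fe_0.75)_3Al_2Si_3O_12: 0.75*24.305 + 2.25*55.845 + 2*26.982 + 3*28.085 + 12*15.999 = 474.087 g/mol.
Mass of Fe per formula unit: 2.25 × 55.845 = 125.651 g.
Weight fraction Fe = 125.651 / 474.087 = 0.2650.

26.50 mass %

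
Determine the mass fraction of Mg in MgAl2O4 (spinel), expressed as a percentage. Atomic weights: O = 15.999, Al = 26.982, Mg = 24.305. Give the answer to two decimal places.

Molar mass of MgAl2O4: 1·24.305 + 2·26.982 + 4·15.999 = 142.265 g/mol.
Mass of Mg per formula unit: 1 × 24.305 = 24.305 g.
Weight fraction Mg = 24.305 / 142.265 = 0.1708.

17.08 mass %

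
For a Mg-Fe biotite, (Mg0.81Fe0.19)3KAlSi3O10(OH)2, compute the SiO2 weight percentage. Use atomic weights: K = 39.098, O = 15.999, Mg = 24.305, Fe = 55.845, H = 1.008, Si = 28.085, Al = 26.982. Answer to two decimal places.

41.41 wt%

Formula mass = 435.232 g/mol.
3 Si → 3.0000 mol SiO2 per formula unit; M(SiO2) = 60.083, so SiO2 mass = 180.249 g.
180.249/435.232 × 100 = 41.41 wt%.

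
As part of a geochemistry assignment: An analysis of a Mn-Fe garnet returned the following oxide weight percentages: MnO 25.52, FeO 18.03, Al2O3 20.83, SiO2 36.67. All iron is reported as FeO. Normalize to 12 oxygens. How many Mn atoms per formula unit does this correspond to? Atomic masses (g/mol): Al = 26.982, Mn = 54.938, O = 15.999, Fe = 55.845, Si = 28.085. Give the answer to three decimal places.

1.766 Mn apfu

MnO: 25.52/70.937 = 0.35976 mol → 0.35976 mol Mn, 0.35976 mol O.
FeO: 18.03/71.844 = 0.25096 mol → 0.25096 mol Fe, 0.25096 mol O.
Al2O3: 20.83/101.961 = 0.20429 mol → 0.40858 mol Al, 0.61287 mol O.
SiO2: 36.67/60.083 = 0.61032 mol → 0.61032 mol Si, 1.22064 mol O.
Total oxygen = 2.44423 mol. Normalization factor = 12/2.44423 = 4.90952.
Mn per 12 O = 0.35976 × 4.90952 = 1.766.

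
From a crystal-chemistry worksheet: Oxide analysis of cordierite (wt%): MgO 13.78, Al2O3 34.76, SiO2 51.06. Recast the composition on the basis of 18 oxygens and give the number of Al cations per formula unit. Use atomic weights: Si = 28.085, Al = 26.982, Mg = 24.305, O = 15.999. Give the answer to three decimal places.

4.005 Al apfu

MgO: 13.78/40.304 = 0.34190 mol → 0.34190 mol Mg, 0.34190 mol O.
Al2O3: 34.76/101.961 = 0.34091 mol → 0.68182 mol Al, 1.02273 mol O.
SiO2: 51.06/60.083 = 0.84982 mol → 0.84982 mol Si, 1.69964 mol O.
Total oxygen = 3.06427 mol. Normalization factor = 18/3.06427 = 5.87416.
Al per 18 O = 0.68182 × 5.87416 = 4.005.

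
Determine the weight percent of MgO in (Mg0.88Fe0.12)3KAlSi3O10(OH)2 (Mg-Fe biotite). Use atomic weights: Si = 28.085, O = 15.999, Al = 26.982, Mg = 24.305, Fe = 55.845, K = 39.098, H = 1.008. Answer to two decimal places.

Formula mass = 428.608 g/mol.
2.64 Mg → 2.6400 mol MgO per formula unit; M(MgO) = 40.304, so MgO mass = 106.403 g.
106.403/428.608 × 100 = 24.83 wt%.

24.83 wt%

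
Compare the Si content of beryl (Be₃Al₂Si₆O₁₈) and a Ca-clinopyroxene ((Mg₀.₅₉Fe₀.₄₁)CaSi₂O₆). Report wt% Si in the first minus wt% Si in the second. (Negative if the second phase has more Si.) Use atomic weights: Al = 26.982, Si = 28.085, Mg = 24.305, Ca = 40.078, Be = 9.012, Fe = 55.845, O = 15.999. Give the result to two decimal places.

6.87 percentage points

M(Be₃Al₂Si₆O₁₈) = 537.492 g/mol, so wt% Si = 168.510/537.492 × 100 = 31.35%.
M((Mg₀.₅₉Fe₀.₄₁)CaSi₂O₆) = 229.478 g/mol, so wt% Si = 56.170/229.478 × 100 = 24.48%.
31.35 − 24.48 = 6.87 pp.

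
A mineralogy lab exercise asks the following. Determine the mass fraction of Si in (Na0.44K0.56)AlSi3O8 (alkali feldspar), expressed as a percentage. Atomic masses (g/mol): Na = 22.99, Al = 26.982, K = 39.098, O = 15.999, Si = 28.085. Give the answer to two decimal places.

31.06 weight percent

Formula mass = 0.44*22.99 + 0.56*39.098 + 1*26.982 + 3*28.085 + 8*15.999 = 271.239 g/mol, of which 84.255 g is Si.
So Si makes up 84.255/271.239 = 0.3106 of the mass, i.e. 31.06%.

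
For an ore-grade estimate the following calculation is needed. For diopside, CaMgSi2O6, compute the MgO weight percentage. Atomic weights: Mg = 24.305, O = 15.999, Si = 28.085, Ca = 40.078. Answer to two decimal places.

18.61 wt%

M(CaMgSi2O6) = 216.547 g/mol; M(MgO) = 40.304 g/mol.
Moles MgO per formula unit = 1 Mg ÷ 1 = 1.0000.
MgO fraction = (1.0000 × 40.304) / 216.547 = 40.304/216.547 = 0.1861.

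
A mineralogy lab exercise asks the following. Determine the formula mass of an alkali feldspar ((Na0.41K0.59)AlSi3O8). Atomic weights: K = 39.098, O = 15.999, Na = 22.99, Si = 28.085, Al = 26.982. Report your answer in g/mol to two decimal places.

Na: 0.41 × 22.99 = 9.4259
K: 0.59 × 39.098 = 23.0678
Al: 1 × 26.982 = 26.9820
Si: 3 × 28.085 = 84.2550
O: 8 × 15.999 = 127.9920
Summing the contributions gives the formula mass.

271.72 g/mol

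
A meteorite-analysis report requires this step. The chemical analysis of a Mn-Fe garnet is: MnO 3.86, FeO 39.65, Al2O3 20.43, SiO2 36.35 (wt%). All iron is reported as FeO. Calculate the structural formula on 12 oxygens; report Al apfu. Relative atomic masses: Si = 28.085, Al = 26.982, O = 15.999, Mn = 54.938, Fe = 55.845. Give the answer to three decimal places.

MnO: 3.86/70.937 = 0.05441 mol → 0.05441 mol Mn, 0.05441 mol O.
FeO: 39.65/71.844 = 0.55189 mol → 0.55189 mol Fe, 0.55189 mol O.
Al2O3: 20.43/101.961 = 0.20037 mol → 0.40074 mol Al, 0.60111 mol O.
SiO2: 36.35/60.083 = 0.60500 mol → 0.60500 mol Si, 1.21000 mol O.
Total oxygen = 2.41741 mol. Normalization factor = 12/2.41741 = 4.96399.
Al per 12 O = 0.40074 × 4.96399 = 1.989.

1.989 Al apfu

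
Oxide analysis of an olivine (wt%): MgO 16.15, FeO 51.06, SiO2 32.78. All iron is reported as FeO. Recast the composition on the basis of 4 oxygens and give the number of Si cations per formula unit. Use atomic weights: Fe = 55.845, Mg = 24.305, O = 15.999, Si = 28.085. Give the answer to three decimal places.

MgO (M=40.304): mol = 0.40070; Mg = 0.40070, O = 0.40070.
FeO (M=71.844): mol = 0.71071; Fe = 0.71071, O = 0.71071.
SiO2 (M=60.083): mol = 0.54558; Si = 0.54558, O = 1.09116.
ΣO = 2.20257; factor = 4/ΣO = 1.81606.
Si apfu = 0.54558 × 1.81606 = 0.991.

0.991 Si apfu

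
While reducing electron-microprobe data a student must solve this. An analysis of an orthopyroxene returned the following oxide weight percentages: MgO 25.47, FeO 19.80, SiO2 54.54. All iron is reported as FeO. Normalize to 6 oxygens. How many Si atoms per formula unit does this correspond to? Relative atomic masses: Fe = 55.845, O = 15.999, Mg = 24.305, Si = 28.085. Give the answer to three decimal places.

25.47 wt% MgO ÷ 40.304 g/mol = 0.63195 mol, giving 0.63195 Mg and 0.63195 O.
19.80 wt% FeO ÷ 71.844 g/mol = 0.27560 mol, giving 0.27560 Fe and 0.27560 O.
54.54 wt% SiO2 ÷ 60.083 g/mol = 0.90774 mol, giving 0.90774 Si and 1.81548 O.
Oxygen sums to 2.72303; scaling by 6/2.72303 = 2.20343 puts the formula on 6 O.
Si: 0.90774 × 2.20343 = 2.000 atoms per formula unit.

2.000 Si apfu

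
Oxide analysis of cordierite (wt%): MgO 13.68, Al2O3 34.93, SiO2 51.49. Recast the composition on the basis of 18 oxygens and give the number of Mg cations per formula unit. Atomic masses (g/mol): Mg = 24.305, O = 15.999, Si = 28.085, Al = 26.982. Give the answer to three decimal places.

13.68 wt% MgO ÷ 40.304 g/mol = 0.33942 mol, giving 0.33942 Mg and 0.33942 O.
34.93 wt% Al2O3 ÷ 101.961 g/mol = 0.34258 mol, giving 0.68516 Al and 1.02774 O.
51.49 wt% SiO2 ÷ 60.083 g/mol = 0.85698 mol, giving 0.85698 Si and 1.71396 O.
Oxygen sums to 3.08112; scaling by 18/3.08112 = 5.84203 puts the formula on 18 O.
Mg: 0.33942 × 5.84203 = 1.983 atoms per formula unit.

1.983 Mg apfu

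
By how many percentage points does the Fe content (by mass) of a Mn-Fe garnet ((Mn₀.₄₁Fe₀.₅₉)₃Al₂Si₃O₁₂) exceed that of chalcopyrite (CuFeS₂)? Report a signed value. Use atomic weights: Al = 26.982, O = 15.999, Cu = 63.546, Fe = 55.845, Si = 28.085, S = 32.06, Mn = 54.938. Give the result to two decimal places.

-10.53 percentage points

M((Mn₀.₄₁Fe₀.₅₉)₃Al₂Si₃O₁₂) = 496.626 g/mol, so wt% Fe = 98.846/496.626 × 100 = 19.90%.
M(CuFeS₂) = 183.511 g/mol, so wt% Fe = 55.845/183.511 × 100 = 30.43%.
19.90 − 30.43 = -10.53 pp.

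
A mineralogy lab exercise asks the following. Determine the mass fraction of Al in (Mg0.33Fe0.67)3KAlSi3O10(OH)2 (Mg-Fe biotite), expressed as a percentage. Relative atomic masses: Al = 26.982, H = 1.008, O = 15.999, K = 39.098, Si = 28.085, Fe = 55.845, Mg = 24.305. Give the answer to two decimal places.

M((Mg0.33Fe0.67)3KAlSi3O10(OH)2) = 480.649 g/mol.
Al contributes 1 × 26.982 = 26.982 g per mole.
26.982/480.649 = 0.0561 → 5.61%.

5.61 weight percent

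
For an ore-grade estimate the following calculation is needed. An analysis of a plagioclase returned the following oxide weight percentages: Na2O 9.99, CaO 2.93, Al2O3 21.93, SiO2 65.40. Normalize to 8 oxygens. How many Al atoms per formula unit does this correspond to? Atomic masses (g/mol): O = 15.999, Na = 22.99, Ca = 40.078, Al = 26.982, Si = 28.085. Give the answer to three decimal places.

1.134 Al apfu

9.99 wt% Na2O ÷ 61.979 g/mol = 0.16118 mol, giving 0.32236 Na and 0.16118 O.
2.93 wt% CaO ÷ 56.077 g/mol = 0.05225 mol, giving 0.05225 Ca and 0.05225 O.
21.93 wt% Al2O3 ÷ 101.961 g/mol = 0.21508 mol, giving 0.43016 Al and 0.64524 O.
65.40 wt% SiO2 ÷ 60.083 g/mol = 1.08849 mol, giving 1.08849 Si and 2.17698 O.
Oxygen sums to 3.03565; scaling by 8/3.03565 = 2.63535 puts the formula on 8 O.
Al: 0.43016 × 2.63535 = 1.134 atoms per formula unit.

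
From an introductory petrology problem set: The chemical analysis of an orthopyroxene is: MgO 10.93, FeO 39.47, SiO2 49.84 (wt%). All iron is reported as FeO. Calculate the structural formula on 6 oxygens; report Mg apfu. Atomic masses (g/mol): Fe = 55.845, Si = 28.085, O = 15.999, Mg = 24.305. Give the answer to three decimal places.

10.93 wt% MgO ÷ 40.304 g/mol = 0.27119 mol, giving 0.27119 Mg and 0.27119 O.
39.47 wt% FeO ÷ 71.844 g/mol = 0.54938 mol, giving 0.54938 Fe and 0.54938 O.
49.84 wt% SiO2 ÷ 60.083 g/mol = 0.82952 mol, giving 0.82952 Si and 1.65904 O.
Oxygen sums to 2.47961; scaling by 6/2.47961 = 2.41974 puts the formula on 6 O.
Mg: 0.27119 × 2.41974 = 0.656 atoms per formula unit.

0.656 Mg apfu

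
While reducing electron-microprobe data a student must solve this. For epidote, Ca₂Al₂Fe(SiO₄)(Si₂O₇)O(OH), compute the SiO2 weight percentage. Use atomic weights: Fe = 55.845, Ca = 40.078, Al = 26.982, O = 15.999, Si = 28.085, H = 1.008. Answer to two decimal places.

37.30 wt%

Formula mass = 483.215 g/mol.
3 Si → 3.0000 mol SiO2 per formula unit; M(SiO2) = 60.083, so SiO2 mass = 180.249 g.
180.249/483.215 × 100 = 37.30 wt%.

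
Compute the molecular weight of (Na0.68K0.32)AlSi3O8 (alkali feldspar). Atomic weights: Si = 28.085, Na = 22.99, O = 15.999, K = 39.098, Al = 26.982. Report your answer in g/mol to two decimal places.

Na: 0.68 × 22.99 = 15.6332
K: 0.32 × 39.098 = 12.5114
Al: 1 × 26.982 = 26.9820
Si: 3 × 28.085 = 84.2550
O: 8 × 15.999 = 127.9920
Summing the contributions gives the formula mass.

267.37 g/mol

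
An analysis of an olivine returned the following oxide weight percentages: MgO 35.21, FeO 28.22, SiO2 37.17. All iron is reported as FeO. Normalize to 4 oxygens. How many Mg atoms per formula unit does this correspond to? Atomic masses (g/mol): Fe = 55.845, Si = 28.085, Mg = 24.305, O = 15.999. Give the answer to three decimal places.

35.21 wt% MgO ÷ 40.304 g/mol = 0.87361 mol, giving 0.87361 Mg and 0.87361 O.
28.22 wt% FeO ÷ 71.844 g/mol = 0.39280 mol, giving 0.39280 Fe and 0.39280 O.
37.17 wt% SiO2 ÷ 60.083 g/mol = 0.61864 mol, giving 0.61864 Si and 1.23728 O.
Oxygen sums to 2.50369; scaling by 4/2.50369 = 1.59764 puts the formula on 4 O.
Mg: 0.87361 × 1.59764 = 1.396 atoms per formula unit.

1.396 Mg apfu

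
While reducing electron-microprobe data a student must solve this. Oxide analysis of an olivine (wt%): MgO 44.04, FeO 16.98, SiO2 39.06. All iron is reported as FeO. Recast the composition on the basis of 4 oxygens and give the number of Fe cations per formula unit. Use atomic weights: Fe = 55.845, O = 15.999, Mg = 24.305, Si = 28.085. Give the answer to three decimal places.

MgO: 44.04/40.304 = 1.09270 mol → 1.09270 mol Mg, 1.09270 mol O.
FeO: 16.98/71.844 = 0.23635 mol → 0.23635 mol Fe, 0.23635 mol O.
SiO2: 39.06/60.083 = 0.65010 mol → 0.65010 mol Si, 1.30020 mol O.
Total oxygen = 2.62925 mol. Normalization factor = 4/2.62925 = 1.52135.
Fe per 4 O = 0.23635 × 1.52135 = 0.360.

0.360 Fe apfu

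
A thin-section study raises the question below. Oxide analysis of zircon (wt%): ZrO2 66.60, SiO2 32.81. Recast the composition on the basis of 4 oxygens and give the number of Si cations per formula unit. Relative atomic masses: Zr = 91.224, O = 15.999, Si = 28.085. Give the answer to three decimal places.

ZrO2 (M=123.222): mol = 0.54049; Zr = 0.54049, O = 1.08098.
SiO2 (M=60.083): mol = 0.54608; Si = 0.54608, O = 1.09216.
ΣO = 2.17314; factor = 4/ΣO = 1.84065.
Si apfu = 0.54608 × 1.84065 = 1.005.

1.005 Si apfu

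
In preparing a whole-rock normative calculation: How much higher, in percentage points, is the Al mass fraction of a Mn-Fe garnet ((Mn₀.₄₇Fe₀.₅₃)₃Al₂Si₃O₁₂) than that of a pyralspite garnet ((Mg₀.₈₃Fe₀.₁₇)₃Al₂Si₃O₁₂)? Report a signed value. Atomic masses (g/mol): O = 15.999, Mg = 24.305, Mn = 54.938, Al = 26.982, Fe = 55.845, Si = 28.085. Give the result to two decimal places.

-2.00 percentage points

Al in (Mn₀.₄₇Fe₀.₅₃)₃Al₂Si₃O₁₂: molar mass 496.463 g/mol; 2×26.982 = 53.964 g → 10.87 wt%.
Al in (Mg₀.₈₃Fe₀.₁₇)₃Al₂Si₃O₁₂: molar mass 419.207 g/mol; 2×26.982 = 53.964 g → 12.87 wt%.
Difference = 10.87 − 12.87 = -2.00 percentage points.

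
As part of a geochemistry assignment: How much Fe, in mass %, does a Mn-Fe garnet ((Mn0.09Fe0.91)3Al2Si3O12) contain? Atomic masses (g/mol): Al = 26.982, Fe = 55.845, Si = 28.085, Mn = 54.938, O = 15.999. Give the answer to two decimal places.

30.64 mass %

Molar mass of (Mn0.09Fe0.91)3Al2Si3O12: 0.27·54.938 + 2.73·55.845 + 2·26.982 + 3·28.085 + 12·15.999 = 497.497 g/mol.
Mass of Fe per formula unit: 2.73 × 55.845 = 152.457 g.
Weight fraction Fe = 152.457 / 497.497 = 0.3064.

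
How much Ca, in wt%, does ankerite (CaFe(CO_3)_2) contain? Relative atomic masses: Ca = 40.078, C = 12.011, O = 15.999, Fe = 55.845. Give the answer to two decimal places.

Formula mass = 1*40.078 + 1*55.845 + 2*12.011 + 6*15.999 = 215.939 g/mol, of which 40.078 g is Ca.
So Ca makes up 40.078/215.939 = 0.1856 of the mass, i.e. 18.56%.

18.56 wt%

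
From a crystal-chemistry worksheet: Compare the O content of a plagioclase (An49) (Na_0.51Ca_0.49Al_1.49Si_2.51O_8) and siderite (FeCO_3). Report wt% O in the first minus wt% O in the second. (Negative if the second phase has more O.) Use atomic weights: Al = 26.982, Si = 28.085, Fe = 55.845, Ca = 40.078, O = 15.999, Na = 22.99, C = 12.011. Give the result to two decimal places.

5.97 percentage points

O in Na_0.51Ca_0.49Al_1.49Si_2.51O_8: molar mass 270.052 g/mol; 8×15.999 = 127.992 g → 47.40 wt%.
O in FeCO_3: molar mass 115.853 g/mol; 3×15.999 = 47.997 g → 41.43 wt%.
Difference = 47.40 − 41.43 = 5.97 percentage points.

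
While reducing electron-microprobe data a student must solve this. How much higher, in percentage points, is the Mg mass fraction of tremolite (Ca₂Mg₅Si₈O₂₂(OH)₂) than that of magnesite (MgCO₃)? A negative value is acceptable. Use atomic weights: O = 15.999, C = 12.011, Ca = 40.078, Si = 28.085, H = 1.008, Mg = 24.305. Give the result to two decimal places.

-13.87 percentage points

First mineral: 121.525 g Mg in 812.353 g formula = 14.96 wt% Mg.
Second mineral: 24.305 g Mg in 84.313 g formula = 28.83 wt% Mg.
14.96% − 28.83% gives a difference of -13.87 percentage points.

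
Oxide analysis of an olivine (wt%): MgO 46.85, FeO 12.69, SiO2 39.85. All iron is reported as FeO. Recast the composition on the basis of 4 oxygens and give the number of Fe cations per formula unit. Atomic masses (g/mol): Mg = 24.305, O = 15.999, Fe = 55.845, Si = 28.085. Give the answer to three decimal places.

0.265 Fe apfu

MgO (M=40.304): mol = 1.16242; Mg = 1.16242, O = 1.16242.
FeO (M=71.844): mol = 0.17663; Fe = 0.17663, O = 0.17663.
SiO2 (M=60.083): mol = 0.66325; Si = 0.66325, O = 1.32650.
ΣO = 2.66555; factor = 4/ΣO = 1.50063.
Fe apfu = 0.17663 × 1.50063 = 0.265.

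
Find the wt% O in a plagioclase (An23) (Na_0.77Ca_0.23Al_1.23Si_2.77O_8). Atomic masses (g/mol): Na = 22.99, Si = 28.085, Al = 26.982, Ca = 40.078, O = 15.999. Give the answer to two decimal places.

Molar mass of Na_0.77Ca_0.23Al_1.23Si_2.77O_8: 0.77*22.99 + 0.23*40.078 + 1.23*26.982 + 2.77*28.085 + 8*15.999 = 265.896 g/mol.
Mass of O per formula unit: 8 × 15.999 = 127.992 g.
Weight fraction O = 127.992 / 265.896 = 0.4814.

48.14 wt%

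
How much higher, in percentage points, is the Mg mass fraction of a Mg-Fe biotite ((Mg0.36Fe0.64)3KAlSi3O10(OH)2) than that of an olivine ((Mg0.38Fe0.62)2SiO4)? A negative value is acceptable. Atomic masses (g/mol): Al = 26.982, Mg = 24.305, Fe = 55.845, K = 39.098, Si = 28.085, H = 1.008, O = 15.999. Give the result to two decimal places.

-4.78 percentage points

M((Mg0.36Fe0.64)3KAlSi3O10(OH)2) = 477.811 g/mol, so wt% Mg = 26.249/477.811 × 100 = 5.49%.
M((Mg0.38Fe0.62)2SiO4) = 179.801 g/mol, so wt% Mg = 18.472/179.801 × 100 = 10.27%.
5.49 − 10.27 = -4.78 pp.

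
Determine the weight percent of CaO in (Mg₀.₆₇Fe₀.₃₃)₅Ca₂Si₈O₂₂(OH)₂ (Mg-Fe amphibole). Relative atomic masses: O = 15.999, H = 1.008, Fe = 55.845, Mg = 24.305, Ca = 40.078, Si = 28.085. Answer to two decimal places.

Formula mass = 864.394 g/mol.
2 Ca → 2.0000 mol CaO per formula unit; M(CaO) = 56.077, so CaO mass = 112.154 g.
112.154/864.394 × 100 = 12.97 wt%.

12.97 wt%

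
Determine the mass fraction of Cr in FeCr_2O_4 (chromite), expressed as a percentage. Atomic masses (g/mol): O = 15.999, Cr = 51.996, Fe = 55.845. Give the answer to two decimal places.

Formula mass = 1·55.845 + 2·51.996 + 4·15.999 = 223.833 g/mol, of which 103.992 g is Cr.
So Cr makes up 103.992/223.833 = 0.4646 of the mass, i.e. 46.46%.

46.46 weight percent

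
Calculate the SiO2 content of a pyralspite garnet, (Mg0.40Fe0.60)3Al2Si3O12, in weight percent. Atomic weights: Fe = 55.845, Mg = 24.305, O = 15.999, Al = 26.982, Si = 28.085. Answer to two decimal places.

Formula mass = 459.894 g/mol.
3 Si → 3.0000 mol SiO2 per formula unit; M(SiO2) = 60.083, so SiO2 mass = 180.249 g.
180.249/459.894 × 100 = 39.19 wt%.

39.19 wt%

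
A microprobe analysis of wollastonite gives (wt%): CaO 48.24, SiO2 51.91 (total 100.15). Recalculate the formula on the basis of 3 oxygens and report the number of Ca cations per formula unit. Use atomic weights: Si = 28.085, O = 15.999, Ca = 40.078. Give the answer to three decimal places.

0.997 Ca apfu

CaO: 48.24/56.077 = 0.86025 mol → 0.86025 mol Ca, 0.86025 mol O.
SiO2: 51.91/60.083 = 0.86397 mol → 0.86397 mol Si, 1.72794 mol O.
Total oxygen = 2.58819 mol. Normalization factor = 3/2.58819 = 1.15911.
Ca per 3 O = 0.86025 × 1.15911 = 0.997.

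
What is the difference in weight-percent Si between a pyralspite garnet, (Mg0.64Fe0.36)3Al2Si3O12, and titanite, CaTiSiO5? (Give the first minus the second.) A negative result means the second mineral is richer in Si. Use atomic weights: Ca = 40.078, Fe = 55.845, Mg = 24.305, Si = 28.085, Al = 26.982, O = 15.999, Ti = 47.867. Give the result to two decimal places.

4.94 percentage points

First mineral: 84.255 g Si in 437.185 g formula = 19.27 wt% Si.
Second mineral: 28.085 g Si in 196.025 g formula = 14.33 wt% Si.
19.27% − 14.33% gives a difference of 4.94 percentage points.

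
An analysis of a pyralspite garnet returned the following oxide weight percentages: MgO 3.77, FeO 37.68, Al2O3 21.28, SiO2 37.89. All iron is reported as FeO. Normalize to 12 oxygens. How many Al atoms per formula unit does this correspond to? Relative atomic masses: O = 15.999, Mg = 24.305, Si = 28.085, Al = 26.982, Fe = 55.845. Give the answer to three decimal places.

1.999 Al apfu

3.77 wt% MgO ÷ 40.304 g/mol = 0.09354 mol, giving 0.09354 Mg and 0.09354 O.
37.68 wt% FeO ÷ 71.844 g/mol = 0.52447 mol, giving 0.52447 Fe and 0.52447 O.
21.28 wt% Al2O3 ÷ 101.961 g/mol = 0.20871 mol, giving 0.41742 Al and 0.62613 O.
37.89 wt% SiO2 ÷ 60.083 g/mol = 0.63063 mol, giving 0.63063 Si and 1.26126 O.
Oxygen sums to 2.50540; scaling by 12/2.50540 = 4.78965 puts the formula on 12 O.
Al: 0.41742 × 4.78965 = 1.999 atoms per formula unit.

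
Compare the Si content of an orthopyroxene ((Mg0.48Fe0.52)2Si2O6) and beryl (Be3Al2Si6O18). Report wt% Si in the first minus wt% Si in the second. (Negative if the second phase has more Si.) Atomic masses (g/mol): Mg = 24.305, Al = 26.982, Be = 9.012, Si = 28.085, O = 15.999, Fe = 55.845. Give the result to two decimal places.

-7.30 percentage points

First mineral: 56.170 g Si in 233.576 g formula = 24.05 wt% Si.
Second mineral: 168.510 g Si in 537.492 g formula = 31.35 wt% Si.
24.05% − 31.35% gives a difference of -7.30 percentage points.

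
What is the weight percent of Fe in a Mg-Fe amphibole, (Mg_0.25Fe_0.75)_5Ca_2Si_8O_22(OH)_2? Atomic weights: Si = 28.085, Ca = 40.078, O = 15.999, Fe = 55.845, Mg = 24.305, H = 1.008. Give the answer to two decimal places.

M((Mg_0.25Fe_0.75)_5Ca_2Si_8O_22(OH)_2) = 930.628 g/mol.
Fe contributes 3.75 × 55.845 = 209.419 g per mole.
209.419/930.628 = 0.2250 → 22.50%.

22.50 wt%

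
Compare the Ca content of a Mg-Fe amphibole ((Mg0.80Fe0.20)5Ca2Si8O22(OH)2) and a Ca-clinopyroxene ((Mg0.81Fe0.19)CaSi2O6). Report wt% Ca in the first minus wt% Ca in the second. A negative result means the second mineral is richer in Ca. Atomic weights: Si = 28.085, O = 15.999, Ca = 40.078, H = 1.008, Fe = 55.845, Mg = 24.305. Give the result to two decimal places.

-8.51 percentage points

First mineral: 80.156 g Ca in 843.893 g formula = 9.50 wt% Ca.
Second mineral: 40.078 g Ca in 222.540 g formula = 18.01 wt% Ca.
9.50% − 18.01% gives a difference of -8.51 percentage points.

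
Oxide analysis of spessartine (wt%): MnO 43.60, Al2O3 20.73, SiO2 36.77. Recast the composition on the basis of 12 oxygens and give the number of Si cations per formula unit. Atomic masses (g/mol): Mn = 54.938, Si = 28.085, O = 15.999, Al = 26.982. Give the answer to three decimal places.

2.999 Si apfu

43.60 wt% MnO ÷ 70.937 g/mol = 0.61463 mol, giving 0.61463 Mn and 0.61463 O.
20.73 wt% Al2O3 ÷ 101.961 g/mol = 0.20331 mol, giving 0.40662 Al and 0.60993 O.
36.77 wt% SiO2 ÷ 60.083 g/mol = 0.61199 mol, giving 0.61199 Si and 1.22398 O.
Oxygen sums to 2.44854; scaling by 12/2.44854 = 4.90088 puts the formula on 12 O.
Si: 0.61199 × 4.90088 = 2.999 atoms per formula unit.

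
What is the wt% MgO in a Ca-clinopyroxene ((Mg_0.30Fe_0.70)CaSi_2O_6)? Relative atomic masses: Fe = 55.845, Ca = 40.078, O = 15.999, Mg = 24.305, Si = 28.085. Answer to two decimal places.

M((Mg_0.30Fe_0.70)CaSi_2O_6) = 238.625 g/mol; M(MgO) = 40.304 g/mol.
Moles MgO per formula unit = 0.30 Mg ÷ 1 = 0.3000.
MgO fraction = (0.3000 × 40.304) / 238.625 = 12.091/238.625 = 0.0507.

5.07 wt%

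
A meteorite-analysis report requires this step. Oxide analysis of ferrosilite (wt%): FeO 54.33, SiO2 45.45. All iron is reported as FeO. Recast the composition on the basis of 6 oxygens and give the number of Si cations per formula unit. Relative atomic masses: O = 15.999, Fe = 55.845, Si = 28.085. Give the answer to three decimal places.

2.000 Si apfu

FeO: 54.33/71.844 = 0.75622 mol → 0.75622 mol Fe, 0.75622 mol O.
SiO2: 45.45/60.083 = 0.75645 mol → 0.75645 mol Si, 1.51290 mol O.
Total oxygen = 2.26912 mol. Normalization factor = 6/2.26912 = 2.64420.
Si per 6 O = 0.75645 × 2.64420 = 2.000.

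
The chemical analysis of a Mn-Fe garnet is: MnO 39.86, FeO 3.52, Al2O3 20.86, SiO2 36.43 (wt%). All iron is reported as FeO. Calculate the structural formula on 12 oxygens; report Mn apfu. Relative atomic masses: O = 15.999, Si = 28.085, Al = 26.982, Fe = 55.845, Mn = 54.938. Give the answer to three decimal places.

MnO: 39.86/70.937 = 0.56191 mol → 0.56191 mol Mn, 0.56191 mol O.
FeO: 3.52/71.844 = 0.04900 mol → 0.04900 mol Fe, 0.04900 mol O.
Al2O3: 20.86/101.961 = 0.20459 mol → 0.40918 mol Al, 0.61377 mol O.
SiO2: 36.43/60.083 = 0.60633 mol → 0.60633 mol Si, 1.21266 mol O.
Total oxygen = 2.43734 mol. Normalization factor = 12/2.43734 = 4.92340.
Mn per 12 O = 0.56191 × 4.92340 = 2.767.

2.767 Mn apfu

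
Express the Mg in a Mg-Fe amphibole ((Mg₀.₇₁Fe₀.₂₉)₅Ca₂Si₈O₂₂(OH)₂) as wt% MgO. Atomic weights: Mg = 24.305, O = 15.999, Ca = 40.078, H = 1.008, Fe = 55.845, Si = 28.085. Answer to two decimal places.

16.67 wt%

M((Mg₀.₇₁Fe₀.₂₉)₅Ca₂Si₈O₂₂(OH)₂) = 858.086 g/mol; M(MgO) = 40.304 g/mol.
Moles MgO per formula unit = 3.55 Mg ÷ 1 = 3.5500.
MgO fraction = (3.5500 × 40.304) / 858.086 = 143.079/858.086 = 0.1667.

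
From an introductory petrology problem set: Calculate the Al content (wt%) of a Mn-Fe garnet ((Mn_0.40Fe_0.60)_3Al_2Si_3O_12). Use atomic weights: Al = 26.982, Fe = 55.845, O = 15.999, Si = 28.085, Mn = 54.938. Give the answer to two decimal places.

Molar mass of (Mn_0.40Fe_0.60)_3Al_2Si_3O_12: 1.20*54.938 + 1.80*55.845 + 2*26.982 + 3*28.085 + 12*15.999 = 496.654 g/mol.
Mass of Al per formula unit: 2 × 26.982 = 53.964 g.
Weight fraction Al = 53.964 / 496.654 = 0.1087.

10.87 wt%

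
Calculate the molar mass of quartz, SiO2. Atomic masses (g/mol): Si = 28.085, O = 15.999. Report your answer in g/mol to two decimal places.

M = 1*28.085 + 2*15.999

60.08 g/mol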